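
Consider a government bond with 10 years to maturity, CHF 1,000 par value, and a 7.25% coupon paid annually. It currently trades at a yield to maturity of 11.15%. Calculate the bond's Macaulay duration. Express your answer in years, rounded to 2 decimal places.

7.06 years

Periodic yield y = 0.1115. Discount each cash flow and weight by its year:
  t   CF        PV=CF/(1+0.1115)^t    t·PV
  1        72.50        65.2272        65.2272
  2        72.50        58.6839       117.3678
  3        72.50        52.7970       158.3911
  4        72.50        47.5007       190.0029
  5        72.50        42.7357       213.6784
  6        72.50        38.4487       230.6920
  7        72.50        34.5917       242.1418
  8        72.50        31.1216       248.9730
  9        72.50        27.9997       251.9970
  10    1,072.50       372.6513     3,726.5129
  Σ                    771.7575     5,444.9841
Price P = Σ PV = 771.7575.
Macaulay duration = Σ(t·PV) / P = 5,444.9841 / 771.7575 = 7.05530 years.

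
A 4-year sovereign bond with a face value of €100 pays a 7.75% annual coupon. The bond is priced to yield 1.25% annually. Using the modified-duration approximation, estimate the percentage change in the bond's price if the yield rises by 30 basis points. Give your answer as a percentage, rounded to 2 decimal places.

-1.08%

Periodic yield y = 0.0125. Modified duration first:
  t   CF        PV=CF/(1+0.0125)^t    t·PV
  1         7.75         7.6543         7.6543
  2         7.75         7.5598        15.1196
  3         7.75         7.4665        22.3995
  4       107.75       102.5267       410.1070
  Σ                    125.2074       455.2804
P = 125.2074; D_Mac = 3.63621 yrs; D_mod = 3.63621/(1+0.0125) = 3.59132 yrs.
ΔP/P ≈ -D_mod · Δy = -3.59132 × (+0.003) = -0.010774 = -1.0774%.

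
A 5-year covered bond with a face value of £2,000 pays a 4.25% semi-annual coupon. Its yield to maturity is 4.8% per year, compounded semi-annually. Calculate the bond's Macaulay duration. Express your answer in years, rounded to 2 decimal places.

4.55 years

Periodic yield y = 0.024. Discount each cash flow and weight by its period:
  t   CF        PV=CF/(1+0.024)^t    t·PV
  1        42.50        41.5039        41.5039
  2        42.50        40.5312        81.0623
  3        42.50        39.5812       118.7436
  4        42.50        38.6535       154.6141
  5        42.50        37.7476       188.7379
  6        42.50        36.8629       221.1772
  7        42.50        35.9989       251.9923
  8        42.50        35.1552       281.2414
  9        42.50        34.3312       308.9810
  10    2,042.50     1,611.2484    16,112.4840
  Σ                  1,951.6140    17,760.5378
Price P = Σ PV = 1,951.6140.
Macaulay duration = Σ(t·PV) / P = 17,760.5378 / 1,951.6140 = 9.10044 half-year periods.
In years: 9.10044 / 2 = 4.55022 years.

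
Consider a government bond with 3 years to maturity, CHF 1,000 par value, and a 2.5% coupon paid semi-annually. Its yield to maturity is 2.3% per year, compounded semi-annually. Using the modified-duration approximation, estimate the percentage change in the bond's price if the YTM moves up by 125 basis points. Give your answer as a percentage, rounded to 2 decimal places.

Periodic yield y = 0.0115. Modified duration first:
  t   CF        PV=CF/(1+0.0115)^t    t·PV
  1        12.50        12.3579        12.3579
  2        12.50        12.2174        24.4348
  3        12.50        12.0785        36.2354
  4        12.50        11.9412        47.7646
  5        12.50        11.8054        59.0270
  6     1,012.50       945.3654     5,672.1925
  Σ                  1,005.7657     5,852.0122
P = 1,005.7657; D_Mac = 5.81846 half-year periods = 2.90923 yrs; D_mod = 2.90923/(1+0.0115) = 2.87616 yrs.
ΔP/P ≈ -D_mod · Δy = -2.87616 × (+0.0125) = -0.035952 = -3.5952%.

-3.60%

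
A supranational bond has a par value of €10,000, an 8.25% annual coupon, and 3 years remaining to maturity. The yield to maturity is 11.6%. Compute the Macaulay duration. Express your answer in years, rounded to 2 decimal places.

2.77 years

Periodic yield y = 0.116. Discount each cash flow and weight by its year:
  t   CF        PV=CF/(1+0.116)^t    t·PV
  1       825.00       739.2473       739.2473
  2       825.00       662.4080     1,324.8160
  3    10,825.00     7,788.1682    23,364.5045
  Σ                  9,189.8235    25,428.5678
Price P = Σ PV = 9,189.8235.
Macaulay duration = Σ(t·PV) / P = 25,428.5678 / 9,189.8235 = 2.76704 years.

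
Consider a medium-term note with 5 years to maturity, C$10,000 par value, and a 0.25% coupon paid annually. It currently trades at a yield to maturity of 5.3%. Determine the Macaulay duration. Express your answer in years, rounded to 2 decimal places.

Periodic yield y = 0.053. Discount each cash flow and weight by its year:
  t   CF        PV=CF/(1+0.053)^t    t·PV
  1        25.00        23.7417        23.7417
  2        25.00        22.5467        45.0934
  3        25.00        21.4119        64.2357
  4        25.00        20.3342        81.3367
  5    10,025.00     7,743.5931    38,717.9656
  Σ                  7,831.6276    38,932.3731
Price P = Σ PV = 7,831.6276.
Macaulay duration = Σ(t·PV) / P = 38,932.3731 / 7,831.6276 = 4.97117 years.

4.97 years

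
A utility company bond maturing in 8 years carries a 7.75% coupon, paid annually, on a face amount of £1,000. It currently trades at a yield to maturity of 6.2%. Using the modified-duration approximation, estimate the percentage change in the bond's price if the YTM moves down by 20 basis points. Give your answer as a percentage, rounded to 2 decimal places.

Periodic yield y = 0.062. Modified duration first:
  t   CF        PV=CF/(1+0.062)^t    t·PV
  1        77.50        72.9755        72.9755
  2        77.50        68.7152       137.4304
  3        77.50        64.7036       194.1107
  4        77.50        60.9261       243.7045
  5        77.50        57.3692       286.8462
  6        77.50        54.0200       324.1200
  7        77.50        50.8663       356.0640
  8     1,077.50       665.9186     5,327.3488
  Σ                  1,095.4945     6,942.6002
P = 1,095.4945; D_Mac = 6.33741 yrs; D_mod = 6.33741/(1+0.062) = 5.96743 yrs.
ΔP/P ≈ -D_mod · Δy = -5.96743 × (-0.002) = +0.011935 = +1.1935%.

+1.19%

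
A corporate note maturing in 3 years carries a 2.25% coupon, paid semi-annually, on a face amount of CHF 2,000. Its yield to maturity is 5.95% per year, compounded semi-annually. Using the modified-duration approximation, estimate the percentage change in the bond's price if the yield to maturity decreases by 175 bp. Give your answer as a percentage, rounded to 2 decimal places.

Periodic yield y = 0.02975. Modified duration first:
  t   CF        PV=CF/(1+0.02975)^t    t·PV
  1        22.50        21.8500        21.8500
  2        22.50        21.2187        42.4374
  3        22.50        20.6057        61.8171
  4        22.50        20.0104        80.0415
  5        22.50        19.4323        97.1613
  6     2,022.50     1,696.2807    10,177.6843
  Σ                  1,799.3977    10,480.9916
P = 1,799.3977; D_Mac = 5.82472 half-year periods = 2.91236 yrs; D_mod = 2.91236/(1+0.02975) = 2.82822 yrs.
ΔP/P ≈ -D_mod · Δy = -2.82822 × (-0.0175) = +0.049494 = +4.9494%.

+4.95%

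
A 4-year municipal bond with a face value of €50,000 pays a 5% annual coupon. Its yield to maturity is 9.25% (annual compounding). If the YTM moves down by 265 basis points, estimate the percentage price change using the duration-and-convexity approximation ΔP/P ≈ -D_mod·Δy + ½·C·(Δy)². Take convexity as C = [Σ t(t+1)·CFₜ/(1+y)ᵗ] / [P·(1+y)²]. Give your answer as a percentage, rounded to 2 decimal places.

With y = 0.0925:
  t   CF        PV=CF/(1+0.0925)^t    t·PV        t(t+1)·PV
  1     2,500.00     2,288.3295     2,288.3295       4,576.6590
  2     2,500.00     2,094.5808     4,189.1616      12,567.4848
  3     2,500.00     1,917.2364     5,751.7093      23,006.8371
  4    52,500.00    36,853.0572   147,412.2287     737,061.1433
  Σ                 43,153.2039   159,641.4291     777,212.1243
P = 43,153.2039; D_Mac = 3.69941 yrs; D_mod = 3.38619 yrs; C = 15.08981.
Duration effect: -3.38619 × (-0.0265) = +0.089734
Convexity effect: 0.5 × 15.08981 × (-0.0265)² = +0.0052984
ΔP/P ≈ +0.089734 + 0.0052984 = +0.095032 = +9.5032%.

+9.50%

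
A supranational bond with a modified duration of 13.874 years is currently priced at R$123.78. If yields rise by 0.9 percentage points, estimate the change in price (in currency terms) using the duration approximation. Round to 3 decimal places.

Duration approximation: ΔP/P ≈ -D_mod · Δy = -13.874 × (+0.009) = -0.124866.
ΔP ≈ 123.78 × (-0.124866) = -15.45591348.

-R$15.456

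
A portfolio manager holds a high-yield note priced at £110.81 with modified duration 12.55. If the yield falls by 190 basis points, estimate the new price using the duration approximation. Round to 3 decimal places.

Duration approximation: ΔP/P ≈ -D_mod · Δy = -12.55 × (-0.019) = +0.238450.
New price ≈ 110.81 × (1 + 0.238450) = 137.2326445.

£137.233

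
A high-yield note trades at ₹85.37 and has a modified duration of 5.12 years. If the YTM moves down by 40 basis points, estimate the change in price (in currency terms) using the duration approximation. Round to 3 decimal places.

+₹1.748

Duration approximation: ΔP/P ≈ -D_mod · Δy = -5.12 × (-0.004) = +0.020480.
ΔP ≈ 85.37 × (+0.020480) = +1.7483776.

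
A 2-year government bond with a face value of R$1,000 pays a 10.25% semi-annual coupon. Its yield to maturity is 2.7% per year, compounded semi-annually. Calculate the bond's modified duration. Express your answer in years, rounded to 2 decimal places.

1.84 years

Periodic yield y = 0.0135. First find Macaulay duration:
  t   CF        PV=CF/(1+0.0135)^t    t·PV
  1        51.25        50.5673        50.5673
  2        51.25        49.8938        99.7875
  3        51.25        49.2292       147.6875
  4     1,051.25       996.3479     3,985.3915
  Σ                  1,146.0382     4,283.4339
P = 1,146.0382; Macaulay duration = 4,283.4339 / 1,146.0382 = 3.73760 half-year periods = 1.86880 years.
Modified duration = D_Mac / (1 + y) = 1.86880 / 1.0135 = 1.84391 years.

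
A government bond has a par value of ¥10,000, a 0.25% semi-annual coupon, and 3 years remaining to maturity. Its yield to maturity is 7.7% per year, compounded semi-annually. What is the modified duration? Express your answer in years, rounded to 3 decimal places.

Periodic yield y = 0.0385. First find Macaulay duration:
  t   CF        PV=CF/(1+0.0385)^t    t·PV
  1        12.50        12.0366        12.0366
  2        12.50        11.5904        23.1807
  3        12.50        11.1607        33.4820
  4        12.50        10.7469        42.9877
  5        12.50        10.3485        51.7425
  6    10,012.50     7,981.8493    47,891.0958
  Σ                  8,037.7324    48,054.5253
P = 8,037.7324; Macaulay duration = 48,054.5253 / 8,037.7324 = 5.97862 half-year periods = 2.98931 years.
Modified duration = D_Mac / (1 + y) = 2.98931 / 1.0385 = 2.87849 years.

2.878 years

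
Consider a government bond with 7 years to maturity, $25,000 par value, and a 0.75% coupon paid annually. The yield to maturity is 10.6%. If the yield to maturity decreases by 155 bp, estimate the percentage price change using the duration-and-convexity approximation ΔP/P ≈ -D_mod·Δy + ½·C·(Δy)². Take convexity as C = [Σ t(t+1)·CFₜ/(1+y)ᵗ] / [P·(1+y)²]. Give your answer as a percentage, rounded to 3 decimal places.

With y = 0.106:
  t   CF        PV=CF/(1+0.106)^t    t·PV        t(t+1)·PV
  1       187.50       169.5298       169.5298         339.0597
  2       187.50       153.2820       306.5639         919.6917
  3       187.50       138.5913       415.7738       1,663.0953
  4       187.50       125.3086       501.2343       2,506.1713
  5       187.50       113.2989       566.4944       3,398.9666
  6       187.50       102.4402       614.6413       4,302.4893
  7    25,187.50    12,442.2572    87,095.8004     696,766.4033
  Σ                 13,244.7079    89,670.0380     709,895.8772
P = 13,244.7079; D_Mac = 6.77025 yrs; D_mod = 6.12139 yrs; C = 43.81694.
Duration effect: -6.12139 × (-0.0155) = +0.094881
Convexity effect: 0.5 × 43.81694 × (-0.0155)² = +0.0052635
ΔP/P ≈ +0.094881 + 0.0052635 = +0.100145 = +10.0145%.

+10.015%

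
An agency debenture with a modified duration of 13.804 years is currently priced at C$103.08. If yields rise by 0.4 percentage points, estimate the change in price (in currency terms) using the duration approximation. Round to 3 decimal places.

-C$5.692

Duration approximation: ΔP/P ≈ -D_mod · Δy = -13.804 × (+0.004) = -0.055216.
ΔP ≈ 103.08 × (-0.055216) = -5.69166528.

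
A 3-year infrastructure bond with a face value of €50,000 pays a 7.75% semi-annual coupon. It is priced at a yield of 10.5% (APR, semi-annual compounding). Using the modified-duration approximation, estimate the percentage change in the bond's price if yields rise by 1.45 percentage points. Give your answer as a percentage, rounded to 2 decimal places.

-3.75%

Periodic yield y = 0.0525. Modified duration first:
  t   CF        PV=CF/(1+0.0525)^t    t·PV
  1     1,937.50     1,840.8551     1,840.8551
  2     1,937.50     1,749.0310     3,498.0620
  3     1,937.50     1,661.7872     4,985.3615
  4     1,937.50     1,578.8952     6,315.5806
  5     1,937.50     1,500.1379     7,500.6896
  6    51,937.50    38,207.4817   229,244.8904
  Σ                 46,538.1880   253,385.4391
P = 46,538.1880; D_Mac = 5.44468 half-year periods = 2.72234 yrs; D_mod = 2.72234/(1+0.0525) = 2.58655 yrs.
ΔP/P ≈ -D_mod · Δy = -2.58655 × (+0.0145) = -0.037505 = -3.7505%.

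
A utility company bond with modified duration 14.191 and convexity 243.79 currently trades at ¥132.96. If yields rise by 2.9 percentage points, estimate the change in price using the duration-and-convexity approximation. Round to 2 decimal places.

Duration effect: -D_mod·Δy = -14.191 × (+0.029) = -0.411539
Convexity effect: ½·C·(Δy)² = 0.5 × 243.79 × (0.029)² = +0.102513695
ΔP/P ≈ -0.411539 + 0.102513695 = -0.309025305
ΔP ≈ 132.96 × (-0.309025305) = -41.0880045528.

-¥41.09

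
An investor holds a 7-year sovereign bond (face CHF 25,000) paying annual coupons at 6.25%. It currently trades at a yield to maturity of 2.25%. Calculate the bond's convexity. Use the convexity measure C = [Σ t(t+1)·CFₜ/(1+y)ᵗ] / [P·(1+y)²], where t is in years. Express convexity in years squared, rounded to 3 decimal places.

With y = 0.0225:
  t   CF        PV=CF/(1+0.0225)^t    t·PV        t(t+1)·PV
  1     1,562.50     1,528.1174     1,528.1174       3,056.2347
  2     1,562.50     1,494.4913     2,988.9826       8,966.9478
  3     1,562.50     1,461.6052     4,384.8156      17,539.2623
  4     1,562.50     1,429.4427     5,717.7709      28,588.8545
  5     1,562.50     1,397.9880     6,989.9400      41,939.6399
  6     1,562.50     1,367.2254     8,203.3525      57,423.4678
  7    26,562.50    22,731.3763   159,119.6338   1,272,957.0705
  Σ                 31,410.2463   188,932.6128   1,430,471.4776
P = 31,410.2463.
Convexity = Σ t(t+1)·PV / [P·(1+y)²] = 1,430,471.4776 / (31,410.2463 × 1.045506) = 43.55933.

43.559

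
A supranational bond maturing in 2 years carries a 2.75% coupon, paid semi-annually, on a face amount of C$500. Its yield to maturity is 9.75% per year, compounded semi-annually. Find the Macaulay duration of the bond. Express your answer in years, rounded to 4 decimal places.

1.9565 years

Periodic yield y = 0.04875. Discount each cash flow and weight by its period:
  t   CF        PV=CF/(1+0.04875)^t    t·PV
  1        6.875         6.5554         6.5554
  2        6.875         6.2507        12.5014
  3        6.875         5.9601        17.8804
  4      506.875       418.9990     1,675.9960
  Σ                    437.7653     1,712.9332
Price P = Σ PV = 437.7653.
Macaulay duration = Σ(t·PV) / P = 1,712.9332 / 437.7653 = 3.91290 half-year periods.
In years: 3.91290 / 2 = 1.95645 years.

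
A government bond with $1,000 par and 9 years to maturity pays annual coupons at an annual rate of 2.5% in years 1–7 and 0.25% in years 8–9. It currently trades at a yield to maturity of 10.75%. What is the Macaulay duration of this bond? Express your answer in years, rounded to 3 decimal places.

7.763 years

Periodic yield y = 0.1075. Discount each cash flow and weight by its year:
  t   CF        PV=CF/(1+0.1075)^t    t·PV
  1        25.00        22.5734        22.5734
  2        25.00        20.3823        40.7645
  3        25.00        18.4039        55.2116
  4        25.00        16.6175        66.4699
  5        25.00        15.0045        75.0225
  6        25.00        13.5481        81.2885
  7        25.00        12.2330        85.6312
  8         2.50         1.1046         8.8365
  9     1,002.50       399.9362     3,599.4262
  Σ                    519.8034     4,035.2242
Price P = Σ PV = 519.8034.
Macaulay duration = Σ(t·PV) / P = 4,035.2242 / 519.8034 = 7.76298 years.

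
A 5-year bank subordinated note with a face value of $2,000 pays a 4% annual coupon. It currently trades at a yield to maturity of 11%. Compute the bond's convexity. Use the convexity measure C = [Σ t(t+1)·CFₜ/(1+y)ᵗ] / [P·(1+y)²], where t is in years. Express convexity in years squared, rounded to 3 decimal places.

With y = 0.11:
  t   CF        PV=CF/(1+0.11)^t    t·PV        t(t+1)·PV
  1        80.00        72.0721        72.0721         144.1441
  2        80.00        64.9298       129.8596         389.5788
  3        80.00        58.4953       175.4859         701.9437
  4        80.00        52.6985       210.7939       1,053.9696
  5     2,080.00     1,234.3788     6,171.8938      37,031.3629
  Σ                  1,482.5744     6,760.1053      39,320.9991
P = 1,482.5744.
Convexity = Σ t(t+1)·PV / [P·(1+y)²] = 39,320.9991 / (1,482.5744 × 1.232100) = 21.52594.

21.526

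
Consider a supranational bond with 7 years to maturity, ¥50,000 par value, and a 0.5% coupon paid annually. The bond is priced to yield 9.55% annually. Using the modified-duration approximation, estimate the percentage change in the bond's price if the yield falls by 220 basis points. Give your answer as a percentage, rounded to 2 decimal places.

+13.76%

Periodic yield y = 0.0955. Modified duration first:
  t   CF        PV=CF/(1+0.0955)^t    t·PV
  1       250.00       228.2063       228.2063
  2       250.00       208.3125       416.6249
  3       250.00       190.1529       570.4586
  4       250.00       173.5763       694.3053
  5       250.00       158.4448       792.2242
  6       250.00       144.6324       867.7946
  7    50,250.00    26,536.8514   185,757.9599
  Σ                 27,640.1766   189,327.5739
P = 27,640.1766; D_Mac = 6.84972 yrs; D_mod = 6.84972/(1+0.0955) = 6.25260 yrs.
ΔP/P ≈ -D_mod · Δy = -6.25260 × (-0.022) = +0.137557 = +13.7557%.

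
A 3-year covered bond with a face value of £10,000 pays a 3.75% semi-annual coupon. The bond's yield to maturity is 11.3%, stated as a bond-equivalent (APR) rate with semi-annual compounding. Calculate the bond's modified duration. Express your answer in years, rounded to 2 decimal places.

2.70 years

Periodic yield y = 0.0565. First find Macaulay duration:
  t   CF        PV=CF/(1+0.0565)^t    t·PV
  1       187.50       177.4728       177.4728
  2       187.50       167.9818       335.9636
  3       187.50       158.9984       476.9952
  4       187.50       150.4954       601.9817
  5       187.50       142.4472       712.2358
  6    10,187.50     7,325.7250    43,954.3502
  Σ                  8,123.1206    46,258.9992
P = 8,123.1206; Macaulay duration = 46,258.9992 / 8,123.1206 = 5.69473 half-year periods = 2.84737 years.
Modified duration = D_Mac / (1 + y) = 2.84737 / 1.0565 = 2.69509 years.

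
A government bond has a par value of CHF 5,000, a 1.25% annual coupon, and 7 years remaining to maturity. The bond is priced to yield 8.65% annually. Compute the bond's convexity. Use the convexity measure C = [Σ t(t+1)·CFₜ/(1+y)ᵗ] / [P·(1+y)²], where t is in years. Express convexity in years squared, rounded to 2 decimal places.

44.42

With y = 0.0865:
  t   CF        PV=CF/(1+0.0865)^t    t·PV        t(t+1)·PV
  1        62.50        57.5242        57.5242         115.0483
  2        62.50        52.9445       105.8889         317.6668
  3        62.50        48.7294       146.1881         584.7525
  4        62.50        44.8499       179.3994         896.9972
  5        62.50        41.2792       206.3960       1,238.3763
  6        62.50        37.9928       227.9570       1,595.6988
  7     5,062.50     2,832.4152    19,826.9066     158,615.2531
  Σ                  3,115.7351    20,750.2603     163,363.7930
P = 3,115.7351.
Convexity = Σ t(t+1)·PV / [P·(1+y)²] = 163,363.7930 / (3,115.7351 × 1.180482) = 44.41563.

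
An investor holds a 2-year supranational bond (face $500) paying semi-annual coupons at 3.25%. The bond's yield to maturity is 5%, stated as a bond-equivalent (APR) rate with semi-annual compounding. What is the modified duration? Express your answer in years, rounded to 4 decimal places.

Periodic yield y = 0.025. First find Macaulay duration:
  t   CF        PV=CF/(1+0.025)^t    t·PV
  1        8.125         7.9268         7.9268
  2        8.125         7.7335        15.4670
  3        8.125         7.5449        22.6346
  4      508.125       460.3362     1,841.3447
  Σ                    483.5414     1,887.3731
P = 483.5414; Macaulay duration = 1,887.3731 / 483.5414 = 3.90323 half-year periods = 1.95161 years.
Modified duration = D_Mac / (1 + y) = 1.95161 / 1.025 = 1.90401 years.

1.9040 years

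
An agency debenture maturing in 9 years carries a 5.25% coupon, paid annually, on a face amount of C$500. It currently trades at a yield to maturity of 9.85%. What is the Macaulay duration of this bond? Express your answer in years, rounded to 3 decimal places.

7.085 years

Periodic yield y = 0.0985. Discount each cash flow and weight by its year:
  t   CF        PV=CF/(1+0.0985)^t    t·PV
  1        26.25        23.8962        23.8962
  2        26.25        21.7535        43.5070
  3        26.25        19.8029        59.4087
  4        26.25        18.0272        72.1089
  5        26.25        16.4108        82.0539
  6        26.25        14.9393        89.6355
  7        26.25        13.5997        95.1978
  8        26.25        12.3802        99.0419
  9       526.25       225.9392     2,033.4527
  Σ                    366.7490     2,598.3026
Price P = Σ PV = 366.7490.
Macaulay duration = Σ(t·PV) / P = 2,598.3026 / 366.7490 = 7.08469 years.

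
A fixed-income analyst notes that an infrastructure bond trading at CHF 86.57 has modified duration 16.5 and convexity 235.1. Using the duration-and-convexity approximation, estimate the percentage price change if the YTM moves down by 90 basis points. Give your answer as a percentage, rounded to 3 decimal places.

Duration effect: -D_mod·Δy = -16.5 × (-0.009) = +0.148500
Convexity effect: ½·C·(Δy)² = 0.5 × 235.1 × (-0.009)² = +0.00952155
ΔP/P ≈ +0.148500 + 0.00952155 = +0.15802155
= +15.802155%.

+15.802%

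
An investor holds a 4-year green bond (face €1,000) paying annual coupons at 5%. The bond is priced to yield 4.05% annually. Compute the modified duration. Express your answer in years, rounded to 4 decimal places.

Periodic yield y = 0.0405. First find Macaulay duration:
  t   CF        PV=CF/(1+0.0405)^t    t·PV
  1        50.00        48.0538        48.0538
  2        50.00        46.1834        92.3668
  3        50.00        44.3858       133.1573
  4     1,050.00       895.8204     3,583.2817
  Σ                  1,034.4434     3,856.8596
P = 1,034.4434; Macaulay duration = 3,856.8596 / 1,034.4434 = 3.72844 years.
Modified duration = D_Mac / (1 + y) = 3.72844 / 1.0405 = 3.58332 years.

3.5833 years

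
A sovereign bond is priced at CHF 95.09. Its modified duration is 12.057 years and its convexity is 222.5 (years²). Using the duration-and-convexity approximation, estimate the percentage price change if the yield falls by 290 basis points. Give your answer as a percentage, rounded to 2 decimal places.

Duration effect: -D_mod·Δy = -12.057 × (-0.029) = +0.349653
Convexity effect: ½·C·(Δy)² = 0.5 × 222.5 × (-0.029)² = +0.09356125
ΔP/P ≈ +0.349653 + 0.09356125 = +0.44321425
= +44.321425%.

+44.32%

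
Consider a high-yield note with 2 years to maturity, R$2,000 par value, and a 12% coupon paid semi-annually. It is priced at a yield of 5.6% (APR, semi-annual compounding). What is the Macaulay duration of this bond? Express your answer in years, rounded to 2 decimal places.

1.85 years

Periodic yield y = 0.028. Discount each cash flow and weight by its period:
  t   CF        PV=CF/(1+0.028)^t    t·PV
  1       120.00       116.7315       116.7315
  2       120.00       113.5521       227.1041
  3       120.00       110.4592       331.3776
  4     2,120.00     1,898.2937     7,593.1747
  Σ                  2,239.0365     8,268.3880
Price P = Σ PV = 2,239.0365.
Macaulay duration = Σ(t·PV) / P = 8,268.3880 / 2,239.0365 = 3.69283 half-year periods.
In years: 3.69283 / 2 = 1.84642 years.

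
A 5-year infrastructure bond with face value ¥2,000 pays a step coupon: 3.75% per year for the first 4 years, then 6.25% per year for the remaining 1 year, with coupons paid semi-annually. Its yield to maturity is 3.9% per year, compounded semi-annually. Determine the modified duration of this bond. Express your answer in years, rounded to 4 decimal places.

Periodic yield y = 0.0195. First find Macaulay duration:
  t   CF        PV=CF/(1+0.0195)^t    t·PV
  1        37.50        36.7827        36.7827
  2        37.50        36.0792        72.1584
  3        37.50        35.3891       106.1673
  4        37.50        34.7122       138.8489
  5        37.50        34.0483       170.2414
  6        37.50        33.3970       200.3822
  7        37.50        32.7582       229.3077
  8        37.50        32.1317       257.0534
  9        62.50        52.5285       472.7564
  10    2,062.50     1,700.2847    17,002.8474
  Σ                  2,028.1117    18,686.5458
P = 2,028.1117; Macaulay duration = 18,686.5458 / 2,028.1117 = 9.21377 half-year periods = 4.60688 years.
Modified duration = D_Mac / (1 + y) = 4.60688 / 1.0195 = 4.51877 years.

4.5188 years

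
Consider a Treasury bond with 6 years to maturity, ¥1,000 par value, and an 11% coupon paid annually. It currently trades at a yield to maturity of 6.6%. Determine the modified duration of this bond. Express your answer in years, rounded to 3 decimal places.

Periodic yield y = 0.066. First find Macaulay duration:
  t   CF        PV=CF/(1+0.066)^t    t·PV
  1       110.00       103.1895       103.1895
  2       110.00        96.8007       193.6013
  3       110.00        90.8074       272.4221
  4       110.00        85.1851       340.7406
  5       110.00        79.9110       399.5551
  6     1,110.00       756.4492     4,538.6950
  Σ                  1,212.3428     5,848.2036
P = 1,212.3428; Macaulay duration = 5,848.2036 / 1,212.3428 = 4.82389 years.
Modified duration = D_Mac / (1 + y) = 4.82389 / 1.066 = 4.52522 years.

4.525 years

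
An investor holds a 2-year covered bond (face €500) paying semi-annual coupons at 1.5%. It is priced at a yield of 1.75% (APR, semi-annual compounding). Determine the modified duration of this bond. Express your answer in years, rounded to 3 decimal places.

Periodic yield y = 0.00875. First find Macaulay duration:
  t   CF        PV=CF/(1+0.00875)^t    t·PV
  1         3.75         3.7175         3.7175
  2         3.75         3.6852         7.3705
  3         3.75         3.6533        10.9598
  4       503.75       486.4978     1,945.9911
  Σ                    497.5537     1,968.0389
P = 497.5537; Macaulay duration = 1,968.0389 / 497.5537 = 3.95543 half-year periods = 1.97771 years.
Modified duration = D_Mac / (1 + y) = 1.97771 / 1.00875 = 1.96056 years.

1.961 years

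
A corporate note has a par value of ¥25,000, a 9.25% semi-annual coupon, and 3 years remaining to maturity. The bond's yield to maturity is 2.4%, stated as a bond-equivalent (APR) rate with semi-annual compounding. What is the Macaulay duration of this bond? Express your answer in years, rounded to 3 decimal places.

Periodic yield y = 0.012. Discount each cash flow and weight by its period:
  t   CF        PV=CF/(1+0.012)^t    t·PV
  1     1,156.25     1,142.5395     1,142.5395
  2     1,156.25     1,128.9916     2,257.9833
  3     1,156.25     1,115.6044     3,346.8131
  4     1,156.25     1,102.3759     4,409.5035
  5     1,156.25     1,089.3042     5,446.5211
  6    26,156.25    24,349.6321   146,097.7929
  Σ                 29,928.4477   162,701.1533
Price P = Σ PV = 29,928.4477.
Macaulay duration = Σ(t·PV) / P = 162,701.1533 / 29,928.4477 = 5.43634 half-year periods.
In years: 5.43634 / 2 = 2.71817 years.

2.718 years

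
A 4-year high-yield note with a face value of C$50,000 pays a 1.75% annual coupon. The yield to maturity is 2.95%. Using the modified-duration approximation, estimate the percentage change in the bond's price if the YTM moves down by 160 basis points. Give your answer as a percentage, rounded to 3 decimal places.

+6.054%

Periodic yield y = 0.0295. Modified duration first:
  t   CF        PV=CF/(1+0.0295)^t    t·PV
  1       875.00       849.9271       849.9271
  2       875.00       825.5728     1,651.1455
  3       875.00       801.9162     2,405.7487
  4    50,875.00    45,289.6556   181,158.6225
  Σ                 47,767.0718   186,065.4438
P = 47,767.0718; D_Mac = 3.89527 yrs; D_mod = 3.89527/(1+0.0295) = 3.78365 yrs.
ΔP/P ≈ -D_mod · Δy = -3.78365 × (-0.016) = +0.060538 = +6.0538%.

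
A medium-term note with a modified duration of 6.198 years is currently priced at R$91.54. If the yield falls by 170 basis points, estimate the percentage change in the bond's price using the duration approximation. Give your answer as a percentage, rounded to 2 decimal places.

+10.54%

Duration approximation: ΔP/P ≈ -D_mod · Δy = -6.198 × (-0.017) = +0.105366.
As a percentage: +10.5366%.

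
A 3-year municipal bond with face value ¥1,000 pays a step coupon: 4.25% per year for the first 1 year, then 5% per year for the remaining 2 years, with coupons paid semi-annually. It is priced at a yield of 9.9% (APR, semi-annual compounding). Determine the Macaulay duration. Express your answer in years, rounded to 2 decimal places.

Periodic yield y = 0.0495. Discount each cash flow and weight by its period:
  t   CF        PV=CF/(1+0.0495)^t    t·PV
  1        21.25        20.2477        20.2477
  2        21.25        19.2927        38.5855
  3        25.00        21.6268        64.8805
  4        25.00        20.6068        82.4271
  5        25.00        19.6349        98.1743
  6     1,025.00       767.0598     4,602.3586
  Σ                    868.4687     4,906.6738
Price P = Σ PV = 868.4687.
Macaulay duration = Σ(t·PV) / P = 4,906.6738 / 868.4687 = 5.64980 half-year periods.
In years: 5.64980 / 2 = 2.82490 years.

2.82 years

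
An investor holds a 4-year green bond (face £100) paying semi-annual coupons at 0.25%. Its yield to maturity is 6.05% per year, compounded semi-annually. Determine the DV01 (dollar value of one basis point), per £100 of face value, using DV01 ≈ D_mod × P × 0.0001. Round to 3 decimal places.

£0.031

Periodic yield y = 0.03025.
  t   CF        PV=CF/(1+0.03025)^t    t·PV
  1        0.125         0.1213         0.1213
  2        0.125         0.1178         0.2355
  3        0.125         0.1143         0.3429
  4        0.125         0.1110         0.4438
  5        0.125         0.1077         0.5385
  6        0.125         0.1045         0.6272
  7        0.125         0.1015         0.7102
  8      100.125        78.8863       631.0903
  Σ                     79.6643       634.1099
P = 79.6643; D_Mac = 7.95977 half-year periods = 3.97989 yrs; D_mod = 3.86303 yrs.
DV01 ≈ 3.86303 × 79.6643 × 0.0001 = 0.030775.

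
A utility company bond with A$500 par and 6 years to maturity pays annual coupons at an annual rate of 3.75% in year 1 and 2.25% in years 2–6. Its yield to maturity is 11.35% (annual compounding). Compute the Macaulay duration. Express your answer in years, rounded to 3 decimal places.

5.475 years

Periodic yield y = 0.1135. Discount each cash flow and weight by its year:
  t   CF        PV=CF/(1+0.1135)^t    t·PV
  1        18.75        16.8388        16.8388
  2        11.25         9.0734        18.1469
  3        11.25         8.1486        24.4457
  4        11.25         7.3180        29.2719
  5        11.25         6.5721        32.8603
  6       511.25       268.2205     1,609.3231
  Σ                    316.1714     1,730.8867
Price P = Σ PV = 316.1714.
Macaulay duration = Σ(t·PV) / P = 1,730.8867 / 316.1714 = 5.47452 years.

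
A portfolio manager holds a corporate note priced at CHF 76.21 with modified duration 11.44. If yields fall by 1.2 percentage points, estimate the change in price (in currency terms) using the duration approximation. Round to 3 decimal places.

Duration approximation: ΔP/P ≈ -D_mod · Δy = -11.44 × (-0.012) = +0.137280.
ΔP ≈ 76.21 × (+0.137280) = +10.4621088.

+CHF 10.462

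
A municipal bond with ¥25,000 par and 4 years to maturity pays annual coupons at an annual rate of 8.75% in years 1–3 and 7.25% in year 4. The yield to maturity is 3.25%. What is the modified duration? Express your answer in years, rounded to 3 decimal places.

3.469 years

Periodic yield y = 0.0325. First find Macaulay duration:
  t   CF        PV=CF/(1+0.0325)^t    t·PV
  1     2,187.50     2,118.6441     2,118.6441
  2     2,187.50     2,051.9555     4,103.9110
  3     2,187.50     1,987.3661     5,962.0983
  4    26,812.50    23,592.6686    94,370.6746
  Σ                 29,750.6343   106,555.3280
P = 29,750.6343; Macaulay duration = 106,555.3280 / 29,750.6343 = 3.58162 years.
Modified duration = D_Mac / (1 + y) = 3.58162 / 1.0325 = 3.46888 years.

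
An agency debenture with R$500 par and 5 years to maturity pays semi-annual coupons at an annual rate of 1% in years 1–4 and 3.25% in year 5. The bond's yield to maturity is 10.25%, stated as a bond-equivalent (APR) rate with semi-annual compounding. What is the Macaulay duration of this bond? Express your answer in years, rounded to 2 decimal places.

4.85 years

Periodic yield y = 0.05125. Discount each cash flow and weight by its period:
  t   CF        PV=CF/(1+0.05125)^t    t·PV
  1        2.500         2.3781         2.3781
  2        2.500         2.2622         4.5244
  3        2.500         2.1519         6.4557
  4        2.500         2.0470         8.1880
  5        2.500         1.9472         9.7360
  6        2.500         1.8523        11.1136
  7        2.500         1.7620        12.3338
  8        2.500         1.6761        13.4086
  9        8.125         5.1817        46.6350
  10     508.125       308.2552     3,082.5524
  Σ                    329.5136     3,197.3255
Price P = Σ PV = 329.5136.
Macaulay duration = Σ(t·PV) / P = 3,197.3255 / 329.5136 = 9.70317 half-year periods.
In years: 9.70317 / 2 = 4.85158 years.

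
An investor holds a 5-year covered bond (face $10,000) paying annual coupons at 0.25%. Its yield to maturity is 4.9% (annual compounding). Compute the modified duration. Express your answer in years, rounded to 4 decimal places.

4.7393 years

Periodic yield y = 0.049. First find Macaulay duration:
  t   CF        PV=CF/(1+0.049)^t    t·PV
  1        25.00        23.8322        23.8322
  2        25.00        22.7190        45.4380
  3        25.00        21.6578        64.9733
  4        25.00        20.6461        82.5844
  5    10,025.00     7,892.3610    39,461.8049
  Σ                  7,981.2160    39,678.6328
P = 7,981.2160; Macaulay duration = 39,678.6328 / 7,981.2160 = 4.97150 years.
Modified duration = D_Mac / (1 + y) = 4.97150 / 1.049 = 4.73928 years.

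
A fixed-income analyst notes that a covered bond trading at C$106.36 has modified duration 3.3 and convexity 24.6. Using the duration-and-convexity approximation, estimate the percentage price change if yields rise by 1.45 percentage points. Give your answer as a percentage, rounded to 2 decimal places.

-4.53%

Duration effect: -D_mod·Δy = -3.3 × (+0.0145) = -0.047850
Convexity effect: ½·C·(Δy)² = 0.5 × 24.6 × (0.0145)² = +0.002586075
ΔP/P ≈ -0.047850 + 0.002586075 = -0.045263925
= -4.5263925%.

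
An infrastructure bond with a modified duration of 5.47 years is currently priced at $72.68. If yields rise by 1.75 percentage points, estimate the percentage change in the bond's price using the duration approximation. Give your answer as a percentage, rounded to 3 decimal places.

Duration approximation: ΔP/P ≈ -D_mod · Δy = -5.47 × (+0.0175) = -0.095725.
As a percentage: -9.5725%.

-9.573%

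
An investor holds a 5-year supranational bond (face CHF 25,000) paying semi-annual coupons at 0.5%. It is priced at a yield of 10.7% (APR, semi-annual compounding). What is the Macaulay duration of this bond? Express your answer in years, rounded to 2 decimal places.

4.92 years

Periodic yield y = 0.0535. Discount each cash flow and weight by its period:
  t   CF        PV=CF/(1+0.0535)^t    t·PV
  1        62.50        59.3261        59.3261
  2        62.50        56.3133       112.6266
  3        62.50        53.4535       160.3606
  4        62.50        50.7390       202.9560
  5        62.50        48.1623       240.8116
  6        62.50        45.7165       274.2989
  7        62.50        43.3949       303.7640
  8        62.50        41.1911       329.5290
  9        62.50        39.0993       351.8938
  10   25,062.50    14,882.6062   148,826.0621
  Σ                 15,320.0022   150,861.6286
Price P = Σ PV = 15,320.0022.
Macaulay duration = Σ(t·PV) / P = 150,861.6286 / 15,320.0022 = 9.84736 half-year periods.
In years: 9.84736 / 2 = 4.92368 years.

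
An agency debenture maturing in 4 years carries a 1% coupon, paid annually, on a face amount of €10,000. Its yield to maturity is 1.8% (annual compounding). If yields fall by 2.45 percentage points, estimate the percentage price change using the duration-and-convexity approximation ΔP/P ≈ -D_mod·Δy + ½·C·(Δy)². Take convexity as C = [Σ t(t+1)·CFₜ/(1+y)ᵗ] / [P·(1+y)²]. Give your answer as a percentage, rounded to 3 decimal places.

With y = 0.018:
  t   CF        PV=CF/(1+0.018)^t    t·PV        t(t+1)·PV
  1       100.00        98.2318        98.2318         196.4637
  2       100.00        96.4949       192.9898         578.9695
  3       100.00        94.7887       284.3662       1,137.4647
  4    10,100.00     9,404.3820    37,617.5280     188,087.6401
  Σ                  9,693.8975    38,193.1158     190,000.5379
P = 9,693.8975; D_Mac = 3.93991 yrs; D_mod = 3.87025 yrs; C = 18.91302.
Duration effect: -3.87025 × (-0.0245) = +0.094821
Convexity effect: 0.5 × 18.91302 × (-0.0245)² = +0.0056763
ΔP/P ≈ +0.094821 + 0.0056763 = +0.100497 = +10.0497%.

+10.050%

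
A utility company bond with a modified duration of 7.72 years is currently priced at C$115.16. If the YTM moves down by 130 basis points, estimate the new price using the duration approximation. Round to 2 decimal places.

Duration approximation: ΔP/P ≈ -D_mod · Δy = -7.72 × (-0.013) = +0.100360.
New price ≈ 115.16 × (1 + 0.100360) = 126.7174576.

C$126.72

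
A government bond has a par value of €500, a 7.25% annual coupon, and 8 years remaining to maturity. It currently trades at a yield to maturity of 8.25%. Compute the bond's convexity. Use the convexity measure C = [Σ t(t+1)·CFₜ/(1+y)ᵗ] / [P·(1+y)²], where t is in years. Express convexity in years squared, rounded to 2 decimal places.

44.24

With y = 0.0825:
  t   CF        PV=CF/(1+0.0825)^t    t·PV        t(t+1)·PV
  1        36.25        33.4873        33.4873          66.9746
  2        36.25        30.9351        61.8703         185.6109
  3        36.25        28.5775        85.7325         342.9300
  4        36.25        26.3995       105.5982         527.9908
  5        36.25        24.3876       121.9378         731.6270
  6        36.25        22.5289       135.1736         946.2151
  7        36.25        20.8119       145.6836       1,165.4689
  8       536.25       284.4095     2,275.2758      20,477.4824
  Σ                    471.5374     2,964.7591      24,444.2998
P = 471.5374.
Convexity = Σ t(t+1)·PV / [P·(1+y)²] = 24,444.2998 / (471.5374 × 1.171806) = 44.23903.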